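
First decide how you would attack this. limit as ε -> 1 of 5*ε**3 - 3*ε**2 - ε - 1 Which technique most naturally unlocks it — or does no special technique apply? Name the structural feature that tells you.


Best approach: no special technique — the function is continuous at 1; evaluation is itself the limit, no machinery required.


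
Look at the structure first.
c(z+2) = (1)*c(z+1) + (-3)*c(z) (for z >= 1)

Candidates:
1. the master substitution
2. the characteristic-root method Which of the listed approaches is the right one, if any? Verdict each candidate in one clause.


Best approach: the characteristic-root method — linear, homogeneous, constant coefficients: solutions of the form r^z exist — find the roots of the characteristic polynomial.
- the master substitution — this is shift-type recursion, outside the divide-and-conquer template.
- the characteristic-root method: applies; the problem has the shape this method handles.


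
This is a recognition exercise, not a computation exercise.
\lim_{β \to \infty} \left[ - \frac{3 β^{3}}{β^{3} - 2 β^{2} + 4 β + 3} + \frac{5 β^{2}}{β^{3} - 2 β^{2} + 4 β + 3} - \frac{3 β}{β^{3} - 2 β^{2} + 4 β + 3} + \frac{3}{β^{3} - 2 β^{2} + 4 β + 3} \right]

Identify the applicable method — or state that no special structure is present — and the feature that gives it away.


Method: dominant-term comparison — growth-rate triage: the leading powers of β decide the limit, everything else is noise. As a single quotient, the ∞/∞ shape would yield to repeated differentiation as well — the growth comparison gets there in one look.


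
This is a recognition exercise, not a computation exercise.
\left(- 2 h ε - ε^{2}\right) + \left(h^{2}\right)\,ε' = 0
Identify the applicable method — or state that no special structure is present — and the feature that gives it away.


Diagnosis: the homogeneous substitution — scaling h and ε together leaves the slope fixed — it depends only on ε/h, so substitute the ratio. This doubles as a Bernoulli equation in the unknown as written; the homogeneous route needs no setup at all.


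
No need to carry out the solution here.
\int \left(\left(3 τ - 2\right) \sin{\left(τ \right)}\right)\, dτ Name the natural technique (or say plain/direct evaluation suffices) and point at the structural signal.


Verdict: integration by parts — a polynomial 3 τ - 2 against the kernel \sin{\left(τ \right)} is the signature bounded-ladder case for integration by parts.


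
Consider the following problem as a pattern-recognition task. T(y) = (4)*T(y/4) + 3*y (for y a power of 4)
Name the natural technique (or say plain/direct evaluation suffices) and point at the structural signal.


Diagnosis: the master substitution — the call at y/4 makes this multiplicative recursion; the master-style substitution converts it to additive.


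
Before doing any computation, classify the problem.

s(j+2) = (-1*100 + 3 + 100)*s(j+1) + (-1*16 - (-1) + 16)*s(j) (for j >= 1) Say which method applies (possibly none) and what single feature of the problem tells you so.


Diagnosis: the characteristic-root method — the recurrence treats every index alike (constant coefficients, no forcing) — precisely the regime where r^j trials close it.


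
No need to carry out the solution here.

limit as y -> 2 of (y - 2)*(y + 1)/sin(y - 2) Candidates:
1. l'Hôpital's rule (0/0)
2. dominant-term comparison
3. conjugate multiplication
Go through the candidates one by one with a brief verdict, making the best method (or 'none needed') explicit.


Verdict: l'Hôpital's rule (0/0) — numerator and denominator both vanish at 2 — a genuine 0/0 form, which is exactly when l'Hôpital applies. Known elementary limits would finish this too — the rule just bypasses the case analysis.
- l'Hôpital's rule (0/0): yes, a natural case for it.
- dominant-term comparison — no ranking of term growth rates resolves the limit here.
- conjugate multiplication: multiplying by a conjugate would not remove any indeterminacy here.


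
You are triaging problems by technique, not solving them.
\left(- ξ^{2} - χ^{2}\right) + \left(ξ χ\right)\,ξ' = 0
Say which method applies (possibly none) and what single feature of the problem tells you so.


Diagnosis: the homogeneous substitution — the slope's numerator and denominator share total degree; set v = ξ/χ and the equation drops to separable form. Rearranged, this also fits the Bernoulli template directly; the homogeneous substitution reads the structure without the rearrangement.


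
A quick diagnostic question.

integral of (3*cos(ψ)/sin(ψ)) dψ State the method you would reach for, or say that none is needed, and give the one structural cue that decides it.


Verdict: u-substitution — collected, the integrand has one factor that is, up to a constant, the derivative of an inner expression the rest depends on — substitute for that inner expression.


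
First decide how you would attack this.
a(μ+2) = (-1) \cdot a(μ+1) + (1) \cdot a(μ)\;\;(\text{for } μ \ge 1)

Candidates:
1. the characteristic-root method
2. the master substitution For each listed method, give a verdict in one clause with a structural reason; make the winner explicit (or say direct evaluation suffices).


Verdict: the characteristic-root method — fixed numeric weights on consecutive terms and no forcing term added: the root method in its home territory.
- the characteristic-root method: applies; the problem has the shape this method handles.
- the master substitution — there is no divide-the-index recursive argument.


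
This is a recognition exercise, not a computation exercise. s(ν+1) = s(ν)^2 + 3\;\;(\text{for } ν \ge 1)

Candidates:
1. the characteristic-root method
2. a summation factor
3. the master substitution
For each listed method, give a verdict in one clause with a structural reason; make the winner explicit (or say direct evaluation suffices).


Best approach: no special technique — the unknown sequence enters the update nonlinearly, so no linear method fits the recurrence as written — direct iteration remains.
- the characteristic-root method: nonlinearity rules out exponential-mode superposition from the start.
- a summation factor: the recursion is nonlinear — outside the first-order linear family a summation factor addresses.
- the master substitution — the recursion steps by a constant offset, so exponential reindexing is pointless.


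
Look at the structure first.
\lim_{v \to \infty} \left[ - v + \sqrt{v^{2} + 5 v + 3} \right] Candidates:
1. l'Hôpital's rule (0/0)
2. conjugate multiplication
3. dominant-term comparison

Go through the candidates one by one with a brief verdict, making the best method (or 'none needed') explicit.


Diagnosis: conjugate multiplication — both pieces blow up but their difference is finite; the conjugate trick rationalizes \sqrt{v^{2} + 5 v + 3} - v.
- l'Hôpital's rule (0/0): the expression is a difference driving to ∞ − ∞, not a 0/0 quotient — there is no ratio for the rule to differentiate.
- conjugate multiplication — yes — fits the structure here.
- dominant-term comparison: this limit is not decided by comparing polynomial growth at infinity.


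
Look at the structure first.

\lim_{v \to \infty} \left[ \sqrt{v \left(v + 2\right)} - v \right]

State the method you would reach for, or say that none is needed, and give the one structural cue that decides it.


Best approach: conjugate multiplication — an infinity-minus-infinity difference with a surviving radical — multiply by the conjugate to cancel the divergence.


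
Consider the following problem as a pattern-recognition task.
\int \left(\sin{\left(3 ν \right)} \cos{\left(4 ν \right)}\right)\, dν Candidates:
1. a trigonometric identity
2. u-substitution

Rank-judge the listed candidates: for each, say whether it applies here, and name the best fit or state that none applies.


Technique: a trigonometric identity — split \sin{\left(3 ν \right)} \cos{\left(4 ν \right)} with the angle-addition identities: the resulting sum integrates term by term.
- a trigonometric identity — a fit — the right tool for this form.
- u-substitution: no subexpression of the integrand pairs with its own derivative as a factor — individual terms may offer their own substitutions, but any change of variable covering the whole integral would have to be constructed from outside the expression.


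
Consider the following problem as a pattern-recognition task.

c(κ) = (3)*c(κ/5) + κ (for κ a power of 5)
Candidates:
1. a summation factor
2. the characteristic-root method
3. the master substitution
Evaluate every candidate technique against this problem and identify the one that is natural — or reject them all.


Method: the master substitution — the index is divided (κ/5), not shifted — substitute κ = 5^m to straighten it into a shift recurrence.
- a summation factor: the recursion divides its index rather than shifting it — there is no previous-term chain for a summation factor to telescope.
- the characteristic-root method: a divided-index call is not the fixed-shift linear shape that characteristic roots solve.
- the master substitution — a fit — the right tool for this form.


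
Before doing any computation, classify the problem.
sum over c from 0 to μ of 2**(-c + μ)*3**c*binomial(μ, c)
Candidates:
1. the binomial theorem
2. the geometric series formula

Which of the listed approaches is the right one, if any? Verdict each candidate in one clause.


Technique: the binomial theorem — the summand is term c of a binomial expansion in 3 and 2; the whole sum is a single power.
- the binomial theorem: yes — fits the structure here.
- the geometric series formula — consecutive terms are not related by a fixed multiplier.


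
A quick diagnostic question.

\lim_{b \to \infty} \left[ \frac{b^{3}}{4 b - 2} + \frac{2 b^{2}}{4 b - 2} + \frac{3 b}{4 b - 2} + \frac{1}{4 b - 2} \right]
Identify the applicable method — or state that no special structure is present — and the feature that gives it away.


Technique: dominant-term comparison — growth-rate triage: the leading powers of b decide the limit, everything else is noise. Differentiating the expression as a single quotient would eventually settle it as well; matching dominant growth settles it immediately.


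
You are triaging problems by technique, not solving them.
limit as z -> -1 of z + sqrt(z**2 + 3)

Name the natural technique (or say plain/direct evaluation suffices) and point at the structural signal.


Diagnosis: no special technique — the expression is continuous at the evaluation point — substitute directly; no indeterminate form appears.


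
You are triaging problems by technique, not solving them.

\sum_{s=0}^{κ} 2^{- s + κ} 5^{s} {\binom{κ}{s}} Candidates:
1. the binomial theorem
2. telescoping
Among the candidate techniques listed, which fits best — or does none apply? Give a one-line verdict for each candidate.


Diagnosis: the binomial theorem — {\binom{κ}{s}} weighting matched powers of 5 and 2 is the expanded form of (5 + 2)^κ — fold it back up.
- the binomial theorem — applies; the problem has the shape this method handles.
- telescoping — the summand is not presented as a shifted difference — a telescoping rewrite may exist, but the displayed structure does not offer one.


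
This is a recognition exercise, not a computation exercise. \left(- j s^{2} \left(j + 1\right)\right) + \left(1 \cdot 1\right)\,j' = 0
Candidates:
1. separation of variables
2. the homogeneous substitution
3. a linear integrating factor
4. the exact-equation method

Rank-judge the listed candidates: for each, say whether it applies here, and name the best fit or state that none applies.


Diagnosis: separation of variables — all dependence on the two variables factors apart, the defining separable shape. Rearranged, this also fits the Bernoulli template directly; separation reads the product structure as given.
- separation of variables: yes, a natural case for it.
- the homogeneous substitution — the slope does not depend on the ratio of the variables alone.
- a linear integrating factor: the unknown enters nonlinearly (through a power, a denominator, or a transcendental function), which the linear integrating-factor recipe cannot absorb as-is — any repair would come from a preliminary substitution, not the factor.
- the exact-equation method: the cross partial derivatives disagree, so no single potential exists.


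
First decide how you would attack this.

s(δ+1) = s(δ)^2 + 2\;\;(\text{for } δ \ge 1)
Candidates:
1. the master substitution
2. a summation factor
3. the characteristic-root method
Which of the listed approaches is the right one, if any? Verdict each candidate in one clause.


Technique: no special technique — a nonlinear dependence on earlier terms breaks linearity, and with it every superposition-based closed form.
- the master substitution — the recursive argument is a shift of the index, not a fixed fraction of it.
- a summation factor: no summation factor applies — the rule is not linear in the sequence values.
- the characteristic-root method: nonlinearity rules out exponential-mode superposition from the start.


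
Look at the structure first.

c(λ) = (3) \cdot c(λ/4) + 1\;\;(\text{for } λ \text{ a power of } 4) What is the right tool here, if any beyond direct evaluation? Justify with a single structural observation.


Best approach: the master substitution — treat m = log base 4 of λ as the new clock: one recursion step advances m by one while λ scales by 4.


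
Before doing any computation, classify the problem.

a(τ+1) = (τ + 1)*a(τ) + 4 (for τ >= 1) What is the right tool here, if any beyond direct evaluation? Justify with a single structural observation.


Diagnosis: a summation factor — because the multiplier τ + 1 is index-dependent, divide through by its running product and sum the resulting differences.


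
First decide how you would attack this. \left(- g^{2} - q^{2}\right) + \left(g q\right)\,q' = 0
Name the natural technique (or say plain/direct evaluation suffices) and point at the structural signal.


Verdict: the homogeneous substitution — scaling g and q together leaves the slope fixed — it depends only on q/g, so substitute the ratio. This doubles as a Bernoulli equation in the unknown as written; the homogeneous route needs no setup at all.


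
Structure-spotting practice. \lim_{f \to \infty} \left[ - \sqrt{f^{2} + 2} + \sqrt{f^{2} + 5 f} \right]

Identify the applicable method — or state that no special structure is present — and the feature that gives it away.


Verdict: conjugate multiplication — two divergent pieces with a minus sign between them and a radical in the mix: rationalize \sqrt{f^{2} + 5 f} - \sqrt{f^{2} + 2} before any limit law applies.


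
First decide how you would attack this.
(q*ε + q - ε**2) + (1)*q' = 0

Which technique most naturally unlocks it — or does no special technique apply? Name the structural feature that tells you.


Diagnosis: a linear integrating factor — linear in the unknown with genuine forcing: multiply through by the exponential of the integrated coefficient and the left side closes into one derivative.


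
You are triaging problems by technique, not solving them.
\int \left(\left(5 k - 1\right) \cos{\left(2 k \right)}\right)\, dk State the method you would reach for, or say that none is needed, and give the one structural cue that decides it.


Verdict: integration by parts — a polynomial 5 k - 1 against the kernel \cos{\left(2 k \right)} is the signature bounded-ladder case for integration by parts.


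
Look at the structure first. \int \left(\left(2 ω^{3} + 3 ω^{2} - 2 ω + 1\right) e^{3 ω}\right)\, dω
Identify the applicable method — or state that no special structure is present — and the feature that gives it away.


Diagnosis: integration by parts — a polynomial factor 2 ω^{3} + 3 ω^{2} - 2 ω + 1 multiplies e^{3 ω}; differentiating 2 ω^{3} + 3 ω^{2} - 2 ω + 1 lowers its degree while e^{3 ω} integrates cleanly, so parts wins.


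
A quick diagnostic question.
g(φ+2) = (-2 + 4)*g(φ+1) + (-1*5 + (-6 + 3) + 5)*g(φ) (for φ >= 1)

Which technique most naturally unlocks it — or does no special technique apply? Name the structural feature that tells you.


Verdict: the characteristic-root method — linear, homogeneous, constant coefficients: solutions of the form r^φ exist — find the roots of the characteristic polynomial.


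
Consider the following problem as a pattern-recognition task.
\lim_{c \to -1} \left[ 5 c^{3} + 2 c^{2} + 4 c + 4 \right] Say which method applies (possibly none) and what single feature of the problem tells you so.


Best approach: no special technique — the expression is continuous at -1 — substitute and evaluate; no indeterminate form appears.


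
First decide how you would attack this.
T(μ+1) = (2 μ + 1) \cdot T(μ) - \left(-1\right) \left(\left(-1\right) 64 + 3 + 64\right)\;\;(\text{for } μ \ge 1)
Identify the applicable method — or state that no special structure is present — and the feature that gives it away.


Method: a summation factor — one-term recursion with variable weight 2 μ + 1 is solved by product normalization, not by root-finding.


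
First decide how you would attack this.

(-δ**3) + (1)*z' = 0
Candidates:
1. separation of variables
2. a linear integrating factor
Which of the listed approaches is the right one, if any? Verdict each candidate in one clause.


Technique: no special technique — solved for the derivative, z never appears on the right — this is a direct integration in δ, not a differential-equations problem at heart.
- separation of variables — separation is only trivially available — with the unknown absent from the slope this is a direct integration, not a separation problem.
- a linear integrating factor — the linear template holds only trivially here (the unknown is absent, so the coefficient is zero) — the method is not the natural label.


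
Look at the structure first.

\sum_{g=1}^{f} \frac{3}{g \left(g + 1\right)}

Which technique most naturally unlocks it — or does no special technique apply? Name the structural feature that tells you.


Verdict: telescoping — one partial-fraction pass turns \frac{3}{g \left(g + 1\right)} into a shifted difference, and shifted differences telescope.


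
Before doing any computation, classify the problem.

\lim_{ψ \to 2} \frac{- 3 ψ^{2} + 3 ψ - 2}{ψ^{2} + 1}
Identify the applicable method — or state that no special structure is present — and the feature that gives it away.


Verdict: no special technique — the expression is continuous at the evaluation point — substitute directly; no indeterminate form appears.


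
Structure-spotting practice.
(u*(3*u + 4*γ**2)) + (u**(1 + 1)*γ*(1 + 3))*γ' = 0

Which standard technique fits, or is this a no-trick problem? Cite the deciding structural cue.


Verdict: the exact-equation method — because the two cross partials coincide, the form is conservative as written — recover its potential in (u, γ).


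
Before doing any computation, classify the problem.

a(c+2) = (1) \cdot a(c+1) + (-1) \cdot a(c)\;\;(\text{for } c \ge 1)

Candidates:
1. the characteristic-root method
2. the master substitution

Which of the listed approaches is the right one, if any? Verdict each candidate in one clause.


Technique: the characteristic-root method — shift-invariance with fixed coefficients calls for exponential trials; the characteristic polynomial finds every r^c.
- the characteristic-root method — a fit — the right tool for this form.
- the master substitution — with no divided-index recursive call, reindexing by powers of a base buys nothing.


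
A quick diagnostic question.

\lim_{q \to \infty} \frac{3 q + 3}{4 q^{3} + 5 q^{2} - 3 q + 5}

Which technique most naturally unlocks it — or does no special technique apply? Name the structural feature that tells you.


Diagnosis: dominant-term comparison — at large q only the top-degree terms survive; compare the leading terms and the limit falls out. l'Hôpital's at-infinity variant applies to the expression viewed as a single quotient; the leading-term comparison is the direct route.


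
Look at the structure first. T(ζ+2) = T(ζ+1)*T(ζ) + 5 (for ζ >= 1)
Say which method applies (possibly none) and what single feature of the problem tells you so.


Diagnosis: no special technique — nonlinear feedback in the recursion rules out every root- or factor-based technique.


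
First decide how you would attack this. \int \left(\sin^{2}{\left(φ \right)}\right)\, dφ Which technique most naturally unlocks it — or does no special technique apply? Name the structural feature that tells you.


Verdict: a trigonometric identity — the even trigonometric power \sin^{2}{\left(φ \right)} reduces by a double-angle identity before any integration is attempted.


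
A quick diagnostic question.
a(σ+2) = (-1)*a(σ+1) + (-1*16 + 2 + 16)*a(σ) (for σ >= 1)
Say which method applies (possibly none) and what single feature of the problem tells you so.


Diagnosis: the characteristic-root method — the recurrence is linear and homogeneous with constant coefficients, so the ansatz r^σ turns it into a polynomial equation for r.


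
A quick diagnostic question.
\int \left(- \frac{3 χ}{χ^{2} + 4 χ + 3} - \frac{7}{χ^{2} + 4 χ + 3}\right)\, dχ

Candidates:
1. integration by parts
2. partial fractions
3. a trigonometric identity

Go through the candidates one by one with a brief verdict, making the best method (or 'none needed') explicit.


Best approach: partial fractions — with χ^{2} + 4 χ + 3 factorable and the degree on top strictly smaller, simple-fraction decomposition is immediate.
- integration by parts — the integrand does not split as a nonconstant polynomial times an exp, sine, cosine of a linear argument, or logarithm — no polynomial-kernel parts product to differentiate one side of.
- partial fractions: yes — fits the structure here.
- a trigonometric identity — with no trigonometric functions present, identity rewriting has no target.


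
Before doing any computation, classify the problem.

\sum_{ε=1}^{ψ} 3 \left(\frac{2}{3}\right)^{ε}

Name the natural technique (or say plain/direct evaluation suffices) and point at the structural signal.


Method: the geometric series formula — consecutive terms stand in a fixed index-free ratio — the geometric sum formula closes it.


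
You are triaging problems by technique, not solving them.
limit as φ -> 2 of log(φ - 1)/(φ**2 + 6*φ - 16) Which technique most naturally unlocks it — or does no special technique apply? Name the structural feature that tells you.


Verdict: l'Hôpital's rule (0/0) — numerator and denominator both vanish at 2 — a genuine 0/0 form, which is exactly when l'Hôpital applies. A local series expansion at the point resolves it as well; the rule is the packaged version of that step.


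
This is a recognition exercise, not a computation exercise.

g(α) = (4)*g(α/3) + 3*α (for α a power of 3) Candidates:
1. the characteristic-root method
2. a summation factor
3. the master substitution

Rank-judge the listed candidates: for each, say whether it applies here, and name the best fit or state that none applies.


Diagnosis: the master substitution — recursion at α/3 is multiplicative in the index; logarithmic reindexing via α = 3^m linearizes it.
- the characteristic-root method — a divided-index call is not the fixed-shift linear shape that characteristic roots solve.
- a summation factor — the recursion divides its index rather than shifting it — there is no previous-term chain for a summation factor to telescope.
- the master substitution: yes — fits the structure here.


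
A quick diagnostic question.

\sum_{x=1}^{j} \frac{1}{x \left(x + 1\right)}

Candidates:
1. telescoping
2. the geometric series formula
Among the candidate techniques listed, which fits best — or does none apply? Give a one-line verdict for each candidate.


Technique: telescoping — one partial-fraction pass turns \frac{1}{x \left(x + 1\right)} into a shifted difference, and shifted differences telescope.
- telescoping — yes — fits the structure here.
- the geometric series formula — there is no constant term-to-term ratio.


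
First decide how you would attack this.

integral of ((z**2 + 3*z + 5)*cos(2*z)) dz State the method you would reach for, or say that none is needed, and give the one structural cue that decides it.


Method: integration by parts — z**2 + 3*z + 5 dies after finitely many derivatives while cos(2*z) cycles under integration — the tabular/parts setup.


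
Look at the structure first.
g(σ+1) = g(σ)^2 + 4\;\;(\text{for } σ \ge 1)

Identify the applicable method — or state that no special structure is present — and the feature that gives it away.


Method: no special technique — the update rule curves (it is not linear in the unknown sequence), so no superposition-based closed form attaches — iterate or study it directly.


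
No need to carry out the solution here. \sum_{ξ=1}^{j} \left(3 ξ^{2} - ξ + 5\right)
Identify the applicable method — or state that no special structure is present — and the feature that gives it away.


Best approach: no special technique — constant-multiple powers of ξ with no cancellation partners and no common ratio — use the standard power-sum formulas.


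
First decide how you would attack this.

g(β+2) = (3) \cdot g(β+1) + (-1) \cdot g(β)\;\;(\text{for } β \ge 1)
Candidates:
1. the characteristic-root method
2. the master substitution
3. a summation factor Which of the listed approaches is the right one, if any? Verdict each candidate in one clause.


Best approach: the characteristic-root method — shift-invariance with fixed coefficients calls for exponential trials; the characteristic polynomial finds every r^β.
- the characteristic-root method — a fit — the right tool for this form.
- the master substitution — the recursive argument is a shift of the index, not a fixed fraction of it.
- a summation factor — the recurrence reaches back more than one step, outside the first-order family a summation factor normalizes.


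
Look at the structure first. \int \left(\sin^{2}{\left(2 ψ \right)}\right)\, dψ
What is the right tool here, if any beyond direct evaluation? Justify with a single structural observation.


Method: a trigonometric identity — the even trigonometric power \sin^{2}{\left(2 ψ \right)} reduces by a double-angle identity before any integration is attempted.


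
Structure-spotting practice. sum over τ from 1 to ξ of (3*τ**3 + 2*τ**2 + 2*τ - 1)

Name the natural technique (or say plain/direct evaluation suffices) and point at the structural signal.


Verdict: no special technique — the sum is polynomial through and through; closed forms for each power of τ finish it directly.


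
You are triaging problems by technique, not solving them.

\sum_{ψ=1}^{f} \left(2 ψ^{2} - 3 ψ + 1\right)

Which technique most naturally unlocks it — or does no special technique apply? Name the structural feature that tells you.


Method: no special technique — nothing telescopes and nothing is geometric; polynomial terms in ψ sum term by term.


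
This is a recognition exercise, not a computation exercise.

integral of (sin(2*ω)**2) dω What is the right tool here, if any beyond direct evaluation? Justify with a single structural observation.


Best approach: a trigonometric identity — the even exponent on sin(2*ω)**2 signals one move: rewrite via cos of the doubled angle.


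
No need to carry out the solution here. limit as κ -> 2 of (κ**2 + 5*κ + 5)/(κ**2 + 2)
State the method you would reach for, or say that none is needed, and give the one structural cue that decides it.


Technique: no special technique — the expression is continuous at 2 — substitute and evaluate; no indeterminate form appears.


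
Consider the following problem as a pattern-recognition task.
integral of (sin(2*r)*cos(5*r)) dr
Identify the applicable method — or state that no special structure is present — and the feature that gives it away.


Diagnosis: a trigonometric identity — the identity turns sin(2*r)*cos(5*r) into two lone cosines/sines, each trivially integrable.


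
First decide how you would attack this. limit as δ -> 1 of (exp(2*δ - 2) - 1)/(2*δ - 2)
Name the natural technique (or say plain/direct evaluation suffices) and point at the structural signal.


Best approach: l'Hôpital's rule (0/0) — numerator and denominator both vanish at 1 — a genuine 0/0 form, which is exactly when l'Hôpital applies. Expanding numerator and denominator to first order gives the same value — the rule automates exactly that.


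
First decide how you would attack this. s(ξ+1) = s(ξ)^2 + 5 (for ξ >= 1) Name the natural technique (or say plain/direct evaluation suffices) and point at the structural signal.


Diagnosis: no special technique — the update rule curves (it is not linear in the unknown sequence), so no superposition-based closed form attaches — iterate or study it directly.


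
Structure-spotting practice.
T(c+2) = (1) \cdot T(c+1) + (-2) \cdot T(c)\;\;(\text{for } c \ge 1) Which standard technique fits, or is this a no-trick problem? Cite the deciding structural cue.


Best approach: the characteristic-root method — try a geometric ansatz r^c: constant coefficients turn the recurrence into one polynomial equation in r.


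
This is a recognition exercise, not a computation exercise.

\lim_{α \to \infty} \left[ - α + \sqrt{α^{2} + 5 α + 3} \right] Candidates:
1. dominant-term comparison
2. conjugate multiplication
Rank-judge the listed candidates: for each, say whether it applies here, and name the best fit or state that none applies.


Method: conjugate multiplication — the ∞ − ∞ radical form is the exact trigger for the conjugate maneuver.
- dominant-term comparison: no ranking of term growth rates resolves the limit here.
- conjugate multiplication — yes, a natural case for it.


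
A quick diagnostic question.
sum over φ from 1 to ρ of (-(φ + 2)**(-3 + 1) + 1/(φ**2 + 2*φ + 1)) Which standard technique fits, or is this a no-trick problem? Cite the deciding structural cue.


Best approach: telescoping — the summand is 1/(φ**2 + 2*φ + 1) minus the same expression shifted by one, so consecutive terms cancel in pairs.


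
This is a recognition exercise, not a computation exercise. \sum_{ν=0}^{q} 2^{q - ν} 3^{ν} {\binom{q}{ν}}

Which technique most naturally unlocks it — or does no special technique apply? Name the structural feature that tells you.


Best approach: the binomial theorem — the binomial coefficients weight matched powers of 3 and 2, which is exactly the expansion of a binomial power.


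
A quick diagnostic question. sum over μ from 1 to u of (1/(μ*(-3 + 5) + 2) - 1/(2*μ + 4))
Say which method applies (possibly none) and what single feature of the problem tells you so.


Verdict: telescoping — each term adds 1/(μ*(-3 + 5) + 2) and subtracts the same expression advanced one index; that subtracted piece cancels against the next term's added copy — only the boundary terms survive.


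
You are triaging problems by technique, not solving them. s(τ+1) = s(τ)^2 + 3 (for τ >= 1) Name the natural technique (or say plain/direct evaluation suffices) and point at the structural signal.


Best approach: no special technique — once the recursion is nonlinear, characteristic roots, master substitutions, and summation factors are all off the table.


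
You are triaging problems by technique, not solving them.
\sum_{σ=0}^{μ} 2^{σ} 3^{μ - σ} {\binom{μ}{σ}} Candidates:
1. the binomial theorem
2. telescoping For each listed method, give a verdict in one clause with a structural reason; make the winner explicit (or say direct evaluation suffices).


Technique: the binomial theorem — terms weighting {\binom{μ}{σ}} against matched powers of 2 and 3 reassemble into (2 + 3)^μ by the binomial theorem.
- the binomial theorem: applies; the problem has the shape this method handles.
- telescoping: writing out consecutive terms as given produces no pairwise cancellation.


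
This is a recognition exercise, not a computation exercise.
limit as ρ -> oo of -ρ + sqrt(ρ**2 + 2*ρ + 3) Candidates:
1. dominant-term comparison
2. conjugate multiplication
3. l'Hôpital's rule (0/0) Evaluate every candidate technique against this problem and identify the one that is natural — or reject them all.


Verdict: conjugate multiplication — the difference sqrt(ρ**2 + 2*ρ + 3) - ρ is an ∞ − ∞ stalemate; its conjugate partner breaks the tie.
- dominant-term comparison: no ranking of term growth rates resolves the limit here.
- conjugate multiplication: yes, a natural case for it.
- l'Hôpital's rule (0/0): substitution produces ∞ − ∞ rather than a vanishing quotient; the rule needs a 0/0 ratio to act on.


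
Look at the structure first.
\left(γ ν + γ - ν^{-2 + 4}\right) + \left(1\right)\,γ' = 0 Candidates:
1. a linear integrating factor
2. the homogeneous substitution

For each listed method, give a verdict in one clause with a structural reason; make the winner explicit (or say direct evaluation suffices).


Diagnosis: a linear integrating factor — the unknown enters only to the first power against a nonzero forcing term — the integrating-factor template applies directly.
- a linear integrating factor: yes, a natural case for it.
- the homogeneous substitution: the ratio of the variables does not determine the slope.


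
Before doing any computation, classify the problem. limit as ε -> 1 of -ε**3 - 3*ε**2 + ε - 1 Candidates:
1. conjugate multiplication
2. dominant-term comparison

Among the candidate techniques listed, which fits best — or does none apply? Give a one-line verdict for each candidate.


Technique: no special technique — no zero denominators, no indeterminate clash at 1 — substitute and read off the value.
- conjugate multiplication — the conjugate move applies to radical differences, which this is not.
- dominant-term comparison — no ranking of term growth rates resolves the limit here.


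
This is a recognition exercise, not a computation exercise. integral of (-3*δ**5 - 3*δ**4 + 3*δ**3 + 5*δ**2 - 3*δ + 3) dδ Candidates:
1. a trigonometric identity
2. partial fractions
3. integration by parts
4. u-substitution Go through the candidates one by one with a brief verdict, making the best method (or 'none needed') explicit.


Best approach: no special technique — the integrand is a sum of constant multiples of powers of δ — integrate term by term.
- a trigonometric identity — there is no trigonometric structure at all — the integrand carries no sine or cosine to rewrite.
- partial fractions: the expression is not a ratio of polynomials that decomposes further.
- integration by parts: splitting off a factor buys nothing — the integrand integrates directly without parts.
- u-substitution: any workable substitution here is cosmetic — the integrand is already in directly integrable form.


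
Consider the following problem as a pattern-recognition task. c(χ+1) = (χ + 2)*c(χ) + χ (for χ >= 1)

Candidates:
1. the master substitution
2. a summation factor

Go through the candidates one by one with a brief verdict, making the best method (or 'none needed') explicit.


Verdict: a summation factor — first-order linear but the coefficient χ + 2 moves with the index — divide by the cumulative product and telescope.
- the master substitution: this is shift-type recursion, outside the divide-and-conquer template.
- a summation factor: a fit — the right tool for this form.


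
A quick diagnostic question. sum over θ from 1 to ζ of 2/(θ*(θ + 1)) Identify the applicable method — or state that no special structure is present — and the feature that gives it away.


Diagnosis: telescoping — split 2/(θ*(θ + 1)) by partial fractions and the pieces are one function at shifted arguments — interior terms cancel.


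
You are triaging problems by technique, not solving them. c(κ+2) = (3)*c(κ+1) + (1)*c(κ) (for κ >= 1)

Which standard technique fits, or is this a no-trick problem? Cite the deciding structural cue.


Best approach: the characteristic-root method — try a geometric ansatz r^κ: constant coefficients turn the recurrence into one polynomial equation in r.


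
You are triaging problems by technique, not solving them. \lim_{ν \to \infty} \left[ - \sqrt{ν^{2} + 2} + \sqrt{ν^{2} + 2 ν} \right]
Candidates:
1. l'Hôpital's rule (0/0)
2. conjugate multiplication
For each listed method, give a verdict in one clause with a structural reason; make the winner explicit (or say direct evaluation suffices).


Technique: conjugate multiplication — the difference \sqrt{ν^{2} + 2 ν} - \sqrt{ν^{2} + 2} is an ∞ − ∞ stalemate; its conjugate partner breaks the tie.
- l'Hôpital's rule (0/0): the expression is a difference driving to ∞ − ∞, not a 0/0 quotient — there is no ratio for the rule to differentiate.
- conjugate multiplication: applies; the problem has the shape this method handles.


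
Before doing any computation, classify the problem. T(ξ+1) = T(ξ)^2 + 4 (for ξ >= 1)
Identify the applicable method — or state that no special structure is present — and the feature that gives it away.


Best approach: no special technique — the unknown enters the rule nonlinearly, not as a weighted sum — no linear method is even well-posed.


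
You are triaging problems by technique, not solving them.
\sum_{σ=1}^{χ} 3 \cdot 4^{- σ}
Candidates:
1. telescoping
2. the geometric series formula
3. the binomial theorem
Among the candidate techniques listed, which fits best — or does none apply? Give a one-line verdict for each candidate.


Verdict: the geometric series formula — consecutive terms stand in a fixed index-free ratio — the geometric sum formula closes it.
- telescoping: the terms as presented offer no neighboring cancellation — a telescoping rewrite may exist, but the displayed structure does not hand one over.
- the geometric series formula — a fit — the right tool for this form.
- the binomial theorem: the terms lack the binomial-coefficient-weighted complementary-power pattern of an expansion.


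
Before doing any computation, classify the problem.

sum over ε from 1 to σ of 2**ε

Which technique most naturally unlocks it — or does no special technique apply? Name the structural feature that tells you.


Diagnosis: the geometric series formula — each summand is the previous one scaled by 2; that constant multiplier is itself the geometric structure.


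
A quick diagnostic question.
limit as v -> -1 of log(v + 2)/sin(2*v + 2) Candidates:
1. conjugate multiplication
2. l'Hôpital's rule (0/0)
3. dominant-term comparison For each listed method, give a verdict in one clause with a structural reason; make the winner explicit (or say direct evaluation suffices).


Best approach: l'Hôpital's rule (0/0) — numerator and denominator both vanish at -1 — a genuine 0/0 form, which is exactly when l'Hôpital applies. One could equally expand both pieces locally and compare leading terms; the rule does that in one stroke.
- conjugate multiplication: no divergent radical difference is present for a conjugate pair to cancel.
- l'Hôpital's rule (0/0) — applicable, and directly so.
- dominant-term comparison: this is not a rational comparison of growth rates at infinity.


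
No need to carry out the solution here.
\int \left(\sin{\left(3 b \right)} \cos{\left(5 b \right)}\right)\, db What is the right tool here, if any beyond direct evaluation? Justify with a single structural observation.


Best approach: a trigonometric identity — \sin{\left(3 b \right)} \cos{\left(5 b \right)} is a beat pattern — rewrite the product as a sum of single-frequency waves before integrating.
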